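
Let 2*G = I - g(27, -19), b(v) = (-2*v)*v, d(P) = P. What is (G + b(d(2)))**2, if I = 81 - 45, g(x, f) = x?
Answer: 49/4 ≈ 12.250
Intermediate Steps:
I = 36
b(v) = -2*v**2
G = 9/2 (G = (36 - 1*27)/2 = (36 - 27)/2 = (1/2)*9 = 9/2 ≈ 4.5000)
(G + b(d(2)))**2 = (9/2 - 2*2**2)**2 = (9/2 - 2*4)**2 = (9/2 - 8)**2 = (-7/2)**2 = 49/4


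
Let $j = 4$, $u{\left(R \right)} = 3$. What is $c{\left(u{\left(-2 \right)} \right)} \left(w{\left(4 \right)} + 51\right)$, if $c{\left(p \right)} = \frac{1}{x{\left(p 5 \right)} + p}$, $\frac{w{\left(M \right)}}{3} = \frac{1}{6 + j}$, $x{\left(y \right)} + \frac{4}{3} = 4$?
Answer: $\frac{1539}{170} \approx 9.0529$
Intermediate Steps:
$x{\left(y \right)} = \frac{8}{3}$ ($x{\left(y \right)} = - \frac{4}{3} + 4 = \frac{8}{3}$)
$w{\left(M \right)} = \frac{3}{10}$ ($w{\left(M \right)} = \frac{3}{6 + 4} = \frac{3}{10}$)
$c{\left(p \right)} = \frac{1}{\frac{8}{3} + p}$
$c{\left(u{\left(-2 \right)} \right)} \left(w{\left(4 \right)} + 51\right) = \frac{3}{8 + 3 \cdot 3} \left(\frac{3}{10} + 51\right) = \frac{3}{8 + 9} \cdot \frac{513}{10} = \frac{3}{17} \cdot \frac{513}{10} = \frac{1539}{170}$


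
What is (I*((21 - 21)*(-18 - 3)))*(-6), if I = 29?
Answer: 0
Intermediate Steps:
(I*((21 - 21)*(-18 - 3)))*(-6) = (29*((21 - 21)*(-18 - 3)))*(-6) = (29*(0*(-21)))*(-6) = (29*0)*(-6) = 0*(-6) = 0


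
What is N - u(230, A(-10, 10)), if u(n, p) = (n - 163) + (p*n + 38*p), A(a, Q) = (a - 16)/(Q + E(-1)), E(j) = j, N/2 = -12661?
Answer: -221533/9 ≈ -24615.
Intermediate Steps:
N = -25322 (N = 2*(-12661) = -25322)
A(a, Q) = (-16 + a)/(-1 + Q) (A(a, Q) = (a - 16)/(Q - 1) = (-16 + a)/(-1 + Q))
u(n, p) = -163 + n + 38*p + n*p (u(n, p) = (-163 + n) + (n*p + 38*p) = (-163 + n) + (38*p + n*p) = -163 + n + 38*p + n*p)
N - u(230, A(-10, 10)) = -25322 - (-163 + 230 + 38*((-16 - 10)/(-1 + 10)) + 230*((-16 - 10)/(-1 + 10))) = -25322 - (-163 + 230 + 38*(-26/9) + 230*(-26/9)) = -25322 - (-163 + 230 - 988/9 - 5980/9) = -25322 - 1*(-6365/9) = -25322 + 6365/9 = -221533/9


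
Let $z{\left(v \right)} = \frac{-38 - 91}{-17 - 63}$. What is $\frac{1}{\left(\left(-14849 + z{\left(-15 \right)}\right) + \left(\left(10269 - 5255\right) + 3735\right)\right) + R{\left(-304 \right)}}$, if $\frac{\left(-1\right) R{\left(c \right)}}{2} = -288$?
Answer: $- \frac{80}{441791} \approx -0.00018108$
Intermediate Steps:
$z{\left(v \right)} = \frac{129}{80}$ ($z{\left(v \right)} = - \frac{129}{-80} = \left(-129\right) \left(- \frac{1}{80}\right) = \frac{129}{80}$)
$R{\left(c \right)} = 576$ ($R{\left(c \right)} = \left(-2\right) \left(-288\right) = 576$)
$\frac{1}{\left(\left(-14849 + z{\left(-15 \right)}\right) + \left(\left(10269 - 5255\right) + 3735\right)\right) + R{\left(-304 \right)}} = \frac{1}{\left(\left(-14849 + \frac{129}{80}\right) + \left(\left(10269 - 5255\right) + 3735\right)\right) + 576} = \frac{1}{\left(- \frac{1187791}{80} + \left(5014 + 3735\right)\right) + 576} = \frac{1}{\left(- \frac{1187791}{80} + 8749\right) + 576} = \frac{1}{- \frac{487871}{80} + 576} = \frac{1}{- \frac{441791}{80}} = - \frac{80}{441791}$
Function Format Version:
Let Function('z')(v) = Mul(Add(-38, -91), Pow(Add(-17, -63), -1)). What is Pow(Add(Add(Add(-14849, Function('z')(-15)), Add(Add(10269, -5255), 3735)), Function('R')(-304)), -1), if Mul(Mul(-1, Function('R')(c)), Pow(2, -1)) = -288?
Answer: Rational(-80, 441791) ≈ -0.00018108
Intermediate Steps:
Function('z')(v) = Rational(129, 80) (Function('z')(v) = Mul(-129, Pow(-80, -1)) = Mul(-129, Rational(-1, 80)) = Rational(129, 80))
Function('R')(c) = 576 (Function('R')(c) = Mul(-2, -288) = 576)
Pow(Add(Add(Add(-14849, Function('z')(-15)), Add(Add(10269, -5255), 3735)), Function('R')(-304)), -1) = Pow(Add(Add(Add(-14849, Rational(129, 80)), Add(Add(10269, -5255), 3735)), 576), -1) = Pow(Add(Add(Rational(-1187791, 80), Add(5014, 3735)), 576), -1) = Pow(Add(Add(Rational(-1187791, 80), 8749), 576), -1) = Pow(Add(Rational(-487871, 80), 576), -1) = Pow(Rational(-441791, 80), -1) = Rational(-80, 441791)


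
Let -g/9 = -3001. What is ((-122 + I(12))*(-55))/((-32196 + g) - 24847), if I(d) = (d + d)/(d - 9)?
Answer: -3135/15017 ≈ -0.20876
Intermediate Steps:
g = 27009 (g = -9*(-3001) = 27009)
I(d) = 2*d/(-9 + d) (I(d) = (2*d)/(-9 + d) = 2*d/(-9 + d))
((-122 + I(12))*(-55))/((-32196 + g) - 24847) = ((-122 + 2*12/(-9 + 12))*(-55))/((-32196 + 27009) - 24847) = ((-122 + 2*12/3)*(-55))/(-5187 - 24847) = ((-122 + 2*12*(⅓))*(-55))/(-30034) = ((-122 + 8)*(-55))*(-1/30034) = -114*(-55)*(-1/30034) = 6270*(-1/30034) = -3135/15017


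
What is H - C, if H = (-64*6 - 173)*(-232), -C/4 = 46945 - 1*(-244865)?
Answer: 1296464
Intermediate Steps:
C = -1167240 (C = -4*(46945 - 1*(-244865)) = -4*(46945 + 244865) = -4*291810 = -1167240)
H = 129224 (H = (-16*24 - 173)*(-232) = (-384 - 173)*(-232) = -557*(-232) = 129224)
H - C = 129224 - 1*(-1167240) = 129224 + 1167240 = 1296464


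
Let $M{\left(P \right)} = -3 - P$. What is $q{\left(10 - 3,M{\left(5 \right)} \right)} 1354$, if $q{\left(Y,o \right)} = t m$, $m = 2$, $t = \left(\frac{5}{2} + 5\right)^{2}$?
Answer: $152325$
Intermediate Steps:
$t = \frac{225}{4}$ ($t = \left(5 \cdot \frac{1}{2} + 5\right)^{2} = \left(\frac{5}{2} + 5\right)^{2} = \left(\frac{15}{2}\right)^{2} = \frac{225}{4} \approx 56.25$)
$q{\left(Y,o \right)} = \frac{225}{2}$ ($q{\left(Y,o \right)} = \frac{225}{4} \cdot 2 = \frac{225}{2}$)
$q{\left(10 - 3,M{\left(5 \right)} \right)} 1354 = \frac{225}{2} \cdot 1354 = 152325$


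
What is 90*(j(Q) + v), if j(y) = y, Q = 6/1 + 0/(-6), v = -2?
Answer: 360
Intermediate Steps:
Q = 6 (Q = 6*1 + 0*(-⅙) = 6 + 0 = 6)
90*(j(Q) + v) = 90*(6 - 2) = 90*4 = 360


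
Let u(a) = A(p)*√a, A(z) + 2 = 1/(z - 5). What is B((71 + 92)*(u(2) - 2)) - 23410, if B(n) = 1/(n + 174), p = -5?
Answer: -247250068290/10561729 - 17115*√2/10561729 ≈ -23410.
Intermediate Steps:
A(z) = -2 + 1/(-5 + z) (A(z) = -2 + 1/(z - 5) = -2 + 1/(-5 + z))
u(a) = -21*√a/10 (u(a) = ((11 - 2*(-5))/(-5 - 5))*√a = ((11 + 10)/(-10))*√a = (-⅒*21)*√a = -21*√a/10)
B(n) = 1/(174 + n)
B((71 + 92)*(u(2) - 2)) - 23410 = 1/(174 + (71 + 92)*(-21*√2/10 - 2)) - 23410 = 1/(174 + 163*(-2 - 21*√2/10)) - 23410 = 1/(174 + (-326 - 3423*√2/10)) - 23410 = 1/(-152 - 3423*√2/10) - 23410 = -23410 + 1/(-152 - 3423*√2/10)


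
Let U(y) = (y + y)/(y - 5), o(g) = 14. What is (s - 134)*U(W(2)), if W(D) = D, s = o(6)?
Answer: 160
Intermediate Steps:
s = 14
U(y) = 2*y/(-5 + y) (U(y) = (2*y)/(-5 + y) = 2*y/(-5 + y))
(s - 134)*U(W(2)) = (14 - 134)*(2*2/(-5 + 2)) = -240*2/(-3) = -240*2*(-1)/3 = -120*(-4/3) = 160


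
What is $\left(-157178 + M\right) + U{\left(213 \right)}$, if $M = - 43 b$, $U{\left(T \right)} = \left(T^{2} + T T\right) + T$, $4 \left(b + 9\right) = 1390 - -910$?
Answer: $-90565$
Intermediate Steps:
$b = 566$ ($b = -9 + \frac{1390 - -910}{4} = -9 + \frac{1390 + 910}{4} = -9 + \frac{1}{4} \cdot 2300 = -9 + 575 = 566$)
$U{\left(T \right)} = T + 2 T^{2}$ ($U{\left(T \right)} = \left(T^{2} + T^{2}\right) + T = 2 T^{2} + T = T + 2 T^{2}$)
$M = -24338$ ($M = \left(-43\right) 566 = -24338$)
$\left(-157178 + M\right) + U{\left(213 \right)} = \left(-157178 - 24338\right) + 213 \left(1 + 2 \cdot 213\right) = -181516 + 213 \left(1 + 426\right) = -181516 + 213 \cdot 427 = -181516 + 90951 = -90565$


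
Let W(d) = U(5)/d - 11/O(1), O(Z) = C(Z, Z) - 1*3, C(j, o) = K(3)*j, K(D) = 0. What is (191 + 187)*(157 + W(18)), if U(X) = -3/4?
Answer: 242865/4 ≈ 60716.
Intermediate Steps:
C(j, o) = 0 (C(j, o) = 0*j = 0)
U(X) = -¾ (U(X) = -3*¼ = -¾)
O(Z) = -3 (O(Z) = 0 - 1*3 = 0 - 3 = -3)
W(d) = 11/3 - 3/(4*d) (W(d) = -3/(4*d) - 11/(-3) = -3/(4*d) - 11*(-⅓) = -3/(4*d) + 11/3 = 11/3 - 3/(4*d))
(191 + 187)*(157 + W(18)) = (191 + 187)*(157 + (1/12)*(-9 + 44*18)/18) = 378*(157 + (1/12)*(1/18)*(-9 + 792)) = 378*(157 + (1/12)*(1/18)*783) = 378*(157 + 29/8) = 378*(1285/8) = 242865/4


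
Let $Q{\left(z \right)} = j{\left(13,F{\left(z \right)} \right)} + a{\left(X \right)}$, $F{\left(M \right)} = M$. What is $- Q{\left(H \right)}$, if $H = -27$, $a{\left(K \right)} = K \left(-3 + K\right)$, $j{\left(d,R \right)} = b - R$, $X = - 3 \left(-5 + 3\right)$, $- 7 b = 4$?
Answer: $- \frac{311}{7} \approx -44.429$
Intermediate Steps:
$b = - \frac{4}{7}$ ($b = \left(- \frac{1}{7}\right) 4 = - \frac{4}{7} \approx -0.57143$)
$X = 6$ ($X = \left(-3\right) \left(-2\right) = 6$)
$j{\left(d,R \right)} = - \frac{4}{7} - R$
$Q{\left(z \right)} = \frac{122}{7} - z$ ($Q{\left(z \right)} = \left(- \frac{4}{7} - z\right) + 6 \left(-3 + 6\right) = \left(- \frac{4}{7} - z\right) + 6 \cdot 3 = \left(- \frac{4}{7} - z\right) + 18 = \frac{122}{7} - z$)
$- Q{\left(H \right)} = - (\frac{122}{7} - -27) = - (\frac{122}{7} + 27) = \left(-1\right) \frac{311}{7} = - \frac{311}{7}$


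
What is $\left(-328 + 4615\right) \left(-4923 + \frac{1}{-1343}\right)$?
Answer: $- \frac{28343886330}{1343} \approx -2.1105 \cdot 10^{7}$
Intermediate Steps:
$\left(-328 + 4615\right) \left(-4923 + \frac{1}{-1343}\right) = 4287 \left(-4923 - \frac{1}{1343}\right) = 4287 \left(- \frac{6611590}{1343}\right) = - \frac{28343886330}{1343}$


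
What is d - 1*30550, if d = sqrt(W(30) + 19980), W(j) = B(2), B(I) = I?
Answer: -30550 + sqrt(19982) ≈ -30409.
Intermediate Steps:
W(j) = 2
d = sqrt(19982) (d = sqrt(2 + 19980) = sqrt(19982) ≈ 141.36)
d - 1*30550 = sqrt(19982) - 1*30550 = sqrt(19982) - 30550 = -30550 + sqrt(19982)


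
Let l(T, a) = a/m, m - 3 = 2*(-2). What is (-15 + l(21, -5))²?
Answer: 100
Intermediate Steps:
m = -1 (m = 3 + 2*(-2) = 3 - 4 = -1)
l(T, a) = -a (l(T, a) = a/(-1) = a*(-1) = -a)
(-15 + l(21, -5))² = (-15 - 1*(-5))² = (-15 + 5)² = (-10)² = 100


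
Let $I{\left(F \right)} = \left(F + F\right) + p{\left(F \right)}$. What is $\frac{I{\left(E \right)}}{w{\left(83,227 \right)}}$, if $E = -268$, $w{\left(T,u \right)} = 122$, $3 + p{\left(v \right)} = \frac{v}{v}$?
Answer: $- \frac{269}{61} \approx -4.4098$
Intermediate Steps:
$p{\left(v \right)} = -2$ ($p{\left(v \right)} = -3 + \frac{v}{v} = -3 + 1 = -2$)
$I{\left(F \right)} = -2 + 2 F$ ($I{\left(F \right)} = \left(F + F\right) - 2 = 2 F - 2 = -2 + 2 F$)
$\frac{I{\left(E \right)}}{w{\left(83,227 \right)}} = \frac{-2 + 2 \left(-268\right)}{122} = \left(-2 - 536\right) \frac{1}{122} = \left(-538\right) \frac{1}{122} = - \frac{269}{61}$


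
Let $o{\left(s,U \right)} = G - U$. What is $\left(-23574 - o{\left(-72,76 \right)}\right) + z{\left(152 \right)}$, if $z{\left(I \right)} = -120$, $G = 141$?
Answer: $-23759$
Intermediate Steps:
$o{\left(s,U \right)} = 141 - U$
$\left(-23574 - o{\left(-72,76 \right)}\right) + z{\left(152 \right)} = \left(-23574 - \left(141 - 76\right)\right) - 120 = \left(-23574 - 65\right) - 120 = -23639 - 120 = -23759$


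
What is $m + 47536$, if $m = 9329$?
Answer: $56865$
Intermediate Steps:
$m + 47536 = 9329 + 47536 = 56865$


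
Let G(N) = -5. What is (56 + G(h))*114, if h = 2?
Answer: 5814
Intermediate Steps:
(56 + G(h))*114 = (56 - 5)*114 = 51*114 = 5814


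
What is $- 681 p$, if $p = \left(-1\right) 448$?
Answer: $305088$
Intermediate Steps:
$p = -448$
$- 681 p = \left(-681\right) \left(-448\right) = 305088$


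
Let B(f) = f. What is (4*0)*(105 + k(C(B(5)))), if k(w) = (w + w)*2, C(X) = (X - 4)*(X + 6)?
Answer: 0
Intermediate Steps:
C(X) = (-4 + X)*(6 + X)
k(w) = 4*w (k(w) = (2*w)*2 = 4*w)
(4*0)*(105 + k(C(B(5)))) = (4*0)*(105 + 4*(-24 + 5² + 2*5)) = 0*(105 + 4*(-24 + 25 + 10)) = 0*(105 + 4*11) = 0*(105 + 44) = 0*149 = 0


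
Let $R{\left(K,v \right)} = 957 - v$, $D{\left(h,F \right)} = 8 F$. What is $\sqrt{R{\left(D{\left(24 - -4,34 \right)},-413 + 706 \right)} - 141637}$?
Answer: $7 i \sqrt{2877} \approx 375.46 i$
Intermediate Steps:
$\sqrt{R{\left(D{\left(24 - -4,34 \right)},-413 + 706 \right)} - 141637} = \sqrt{\left(957 - \left(-413 + 706\right)\right) - 141637} = \sqrt{\left(957 - 293\right) - 141637} = \sqrt{664 - 141637} = \sqrt{-140973} = 7 i \sqrt{2877}$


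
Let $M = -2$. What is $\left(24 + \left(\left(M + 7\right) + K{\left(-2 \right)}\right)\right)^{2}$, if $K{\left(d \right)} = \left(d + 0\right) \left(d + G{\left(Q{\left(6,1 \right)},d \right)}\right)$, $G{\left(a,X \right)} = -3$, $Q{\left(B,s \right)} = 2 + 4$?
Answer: $1521$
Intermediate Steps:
$Q{\left(B,s \right)} = 6$
$K{\left(d \right)} = d \left(-3 + d\right)$ ($K{\left(d \right)} = \left(d + 0\right) \left(d - 3\right) = d \left(-3 + d\right)$)
$\left(24 + \left(\left(M + 7\right) + K{\left(-2 \right)}\right)\right)^{2} = \left(24 + \left(\left(-2 + 7\right) - 2 \left(-3 - 2\right)\right)\right)^{2} = \left(24 + \left(5 - -10\right)\right)^{2} = \left(24 + \left(5 + 10\right)\right)^{2} = \left(24 + 15\right)^{2} = 39^{2} = 1521$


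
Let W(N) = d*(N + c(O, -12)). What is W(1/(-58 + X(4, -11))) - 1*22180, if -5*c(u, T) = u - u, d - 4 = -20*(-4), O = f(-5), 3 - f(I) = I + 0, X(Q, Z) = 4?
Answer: -199634/9 ≈ -22182.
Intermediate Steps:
f(I) = 3 - I (f(I) = 3 - (I + 0) = 3 - I)
O = 8 (O = 3 - 1*(-5) = 3 + 5 = 8)
d = 84 (d = 4 - 20*(-4) = 4 + 80 = 84)
c(u, T) = 0 (c(u, T) = -(u - u)/5 = -1/5*0 = 0)
W(N) = 84*N (W(N) = 84*(N + 0) = 84*N)
W(1/(-58 + X(4, -11))) - 1*22180 = 84/(-58 + 4) - 1*22180 = 84/(-54) - 22180 = 84*(-1/54) - 22180 = -14/9 - 22180 = -199634/9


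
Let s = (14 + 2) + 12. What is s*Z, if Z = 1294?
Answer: 36232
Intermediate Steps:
s = 28 (s = 16 + 12 = 28)
s*Z = 28*1294 = 36232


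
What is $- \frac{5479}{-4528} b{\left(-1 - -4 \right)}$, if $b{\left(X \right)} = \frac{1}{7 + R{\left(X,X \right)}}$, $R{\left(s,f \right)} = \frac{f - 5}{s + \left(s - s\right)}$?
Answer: $\frac{16437}{86032} \approx 0.19106$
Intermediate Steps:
$R{\left(s,f \right)} = \frac{-5 + f}{s}$ ($R{\left(s,f \right)} = \frac{-5 + f}{s + 0} = \frac{-5 + f}{s}$)
$b{\left(X \right)} = \frac{1}{7 + \frac{-5 + X}{X}}$
$- \frac{5479}{-4528} b{\left(-1 - -4 \right)} = - \frac{5479}{-4528} \frac{-1 - -4}{-5 + 8 \left(-1 - -4\right)} = \left(-5479\right) \left(- \frac{1}{4528}\right) \frac{-1 + 4}{-5 + 8 \left(-1 + 4\right)} = \frac{5479 \frac{3}{-5 + 8 \cdot 3}}{4528} = \frac{5479 \frac{3}{-5 + 24}}{4528} = \frac{5479 \cdot \frac{3}{19}}{4528} = \frac{5479 \cdot 3 \cdot \frac{1}{19}}{4528} = \frac{5479}{4528} \cdot \frac{3}{19} = \frac{16437}{86032}$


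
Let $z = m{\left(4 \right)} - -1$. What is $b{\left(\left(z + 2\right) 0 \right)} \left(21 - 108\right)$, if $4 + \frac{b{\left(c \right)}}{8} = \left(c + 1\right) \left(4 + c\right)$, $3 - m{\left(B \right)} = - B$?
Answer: $0$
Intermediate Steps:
$m{\left(B \right)} = 3 + B$ ($m{\left(B \right)} = 3 - - B = 3 + B$)
$z = 8$ ($z = \left(3 + 4\right) - -1 = 7 + 1 = 8$)
$b{\left(c \right)} = -32 + 8 \left(1 + c\right) \left(4 + c\right)$ ($b{\left(c \right)} = -32 + 8 \left(c + 1\right) \left(4 + c\right) = -32 + 8 \left(1 + c\right) \left(4 + c\right)$)
$b{\left(\left(z + 2\right) 0 \right)} \left(21 - 108\right) = 8 \left(8 + 2\right) 0 \left(5 + \left(8 + 2\right) 0\right) \left(21 - 108\right) = 8 \cdot 10 \cdot 0 \left(5 + 10 \cdot 0\right) \left(-87\right) = 8 \cdot 0 \left(5 + 0\right) \left(-87\right) = 8 \cdot 0 \cdot 5 \left(-87\right) = 0 \left(-87\right) = 0$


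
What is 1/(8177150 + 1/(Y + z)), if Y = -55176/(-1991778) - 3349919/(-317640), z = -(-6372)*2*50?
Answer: 67190495218482437/549426757975919104441870 ≈ 1.2229e-7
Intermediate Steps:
z = 637200 (z = -177*(-72)*50 = 12744*50 = 637200)
Y = 1114970178437/105444727320 (Y = -55176*(-1/1991778) - 3349919*(-1/317640) = 9196/331963 + 3349919/317640 = 1114970178437/105444727320 ≈ 10.574)
1/(8177150 + 1/(Y + z)) = 1/(8177150 + 1/(1114970178437/105444727320 + 637200)) = 1/(8177150 + 1/(67190495218482437/105444727320)) = 1/(8177150 + 105444727320/67190495218482437) = 1/(549426757975919104441870/67190495218482437) = 67190495218482437/549426757975919104441870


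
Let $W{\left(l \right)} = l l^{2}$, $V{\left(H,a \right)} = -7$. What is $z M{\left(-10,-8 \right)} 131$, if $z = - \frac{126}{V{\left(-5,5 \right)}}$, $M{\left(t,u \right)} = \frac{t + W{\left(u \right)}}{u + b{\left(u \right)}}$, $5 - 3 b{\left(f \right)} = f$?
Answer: $\frac{3692628}{11} \approx 3.3569 \cdot 10^{5}$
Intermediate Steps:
$b{\left(f \right)} = \frac{5}{3} - \frac{f}{3}$
$W{\left(l \right)} = l^{3}$
$M{\left(t,u \right)} = \frac{t + u^{3}}{\frac{5}{3} + \frac{2 u}{3}}$ ($M{\left(t,u \right)} = \frac{t + u^{3}}{u - \left(- \frac{5}{3} + \frac{u}{3}\right)} = \frac{t + u^{3}}{\frac{5}{3} + \frac{2 u}{3}}$)
$z = 18$ ($z = - \frac{126}{-7} = \left(-126\right) \left(- \frac{1}{7}\right) = 18$)
$z M{\left(-10,-8 \right)} 131 = 18 \frac{3 \left(-10 + \left(-8\right)^{3}\right)}{5 + 2 \left(-8\right)} 131 = 18 \frac{3 \left(-10 - 512\right)}{5 - 16} \cdot 131 = 18 \cdot 3 \frac{1}{-11} \left(-522\right) 131 = 18 \cdot 3 \left(- \frac{1}{11}\right) \left(-522\right) 131 = 18 \cdot \frac{1566}{11} \cdot 131 = \frac{28188}{11} \cdot 131 = \frac{3692628}{11}$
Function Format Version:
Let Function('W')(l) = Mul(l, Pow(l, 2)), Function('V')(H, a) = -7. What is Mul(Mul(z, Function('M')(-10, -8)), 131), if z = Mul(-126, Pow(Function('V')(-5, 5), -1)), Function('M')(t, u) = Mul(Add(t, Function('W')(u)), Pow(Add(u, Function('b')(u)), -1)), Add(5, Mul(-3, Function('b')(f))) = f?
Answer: Rational(3692628, 11) ≈ 3.3569e+5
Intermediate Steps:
Function('b')(f) = Add(Rational(5, 3), Mul(Rational(-1, 3), f))
Function('W')(l) = Pow(l, 3)
Function('M')(t, u) = Mul(Pow(Add(Rational(5, 3), Mul(Rational(2, 3), u)), -1), Add(t, Pow(u, 3))) (Function('M')(t, u) = Mul(Add(t, Pow(u, 3)), Pow(Add(u, Add(Rational(5, 3), Mul(Rational(-1, 3), u))), -1)) = Mul(Add(t, Pow(u, 3)), Pow(Add(Rational(5, 3), Mul(Rational(2, 3), u)), -1)) = Mul(Pow(Add(Rational(5, 3), Mul(Rational(2, 3), u)), -1), Add(t, Pow(u, 3))))
z = 18 (z = Mul(-126, Pow(-7, -1)) = Mul(-126, Rational(-1, 7)) = 18)
Mul(Mul(z, Function('M')(-10, -8)), 131) = Mul(Mul(18, Mul(3, Pow(Add(5, Mul(2, -8)), -1), Add(-10, Pow(-8, 3)))), 131) = Mul(Mul(18, Mul(3, Pow(Add(5, -16), -1), Add(-10, -512))), 131) = Mul(Mul(18, Mul(3, Pow(-11, -1), -522)), 131) = Mul(Mul(18, Mul(3, Rational(-1, 11), -522)), 131) = Mul(Mul(18, Rational(1566, 11)), 131) = Mul(Rational(28188, 11), 131) = Rational(3692628, 11)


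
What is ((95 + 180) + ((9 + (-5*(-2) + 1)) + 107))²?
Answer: 161604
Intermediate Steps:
((95 + 180) + ((9 + (-5*(-2) + 1)) + 107))² = (275 + ((9 + (10 + 1)) + 107))² = (275 + ((9 + 11) + 107))² = (275 + (20 + 107))² = (275 + 127)² = 402² = 161604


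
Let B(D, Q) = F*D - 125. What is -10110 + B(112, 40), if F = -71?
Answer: -18187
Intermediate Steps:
B(D, Q) = -125 - 71*D (B(D, Q) = -71*D - 125 = -125 - 71*D)
-10110 + B(112, 40) = -10110 + (-125 - 71*112) = -10110 + (-125 - 7952) = -10110 - 8077 = -18187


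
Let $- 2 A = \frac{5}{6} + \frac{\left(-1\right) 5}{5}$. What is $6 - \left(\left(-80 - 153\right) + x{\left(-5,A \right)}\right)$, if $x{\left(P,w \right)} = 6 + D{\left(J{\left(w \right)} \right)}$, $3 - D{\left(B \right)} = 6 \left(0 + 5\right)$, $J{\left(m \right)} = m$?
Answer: $260$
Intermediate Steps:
$D{\left(B \right)} = -27$ ($D{\left(B \right)} = 3 - 6 \left(0 + 5\right) = 3 - 6 \cdot 5 = 3 - 30 = -27$)
$A = \frac{1}{12}$ ($A = - \frac{\frac{5}{6} + \frac{\left(-1\right) 5}{5}}{2} = - \frac{5 \cdot \frac{1}{6} - 1}{2} = - \frac{\frac{5}{6} - 1}{2} = \left(- \frac{1}{2}\right) \left(- \frac{1}{6}\right) = \frac{1}{12} \approx 0.083333$)
$x{\left(P,w \right)} = -21$ ($x{\left(P,w \right)} = 6 - 27 = -21$)
$6 - \left(\left(-80 - 153\right) + x{\left(-5,A \right)}\right) = 6 - \left(\left(-80 - 153\right) - 21\right) = 6 - \left(-233 - 21\right) = 6 - -254 = 6 + 254 = 260$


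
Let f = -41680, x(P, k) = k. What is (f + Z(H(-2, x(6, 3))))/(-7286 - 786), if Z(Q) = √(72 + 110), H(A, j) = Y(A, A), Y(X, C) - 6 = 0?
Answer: 5210/1009 - √182/8072 ≈ 5.1619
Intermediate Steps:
Y(X, C) = 6 (Y(X, C) = 6 + 0 = 6)
H(A, j) = 6
Z(Q) = √182
(f + Z(H(-2, x(6, 3))))/(-7286 - 786) = (-41680 + √182)/(-7286 - 786) = (-41680 + √182)/(-8072) = (-41680 + √182)*(-1/8072) = 5210/1009 - √182/8072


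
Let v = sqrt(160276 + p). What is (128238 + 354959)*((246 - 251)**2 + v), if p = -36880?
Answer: 12079925 + 966394*sqrt(30849) ≈ 1.8182e+8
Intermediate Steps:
v = 2*sqrt(30849) (v = sqrt(160276 - 36880) = sqrt(123396) = 2*sqrt(30849) ≈ 351.28)
(128238 + 354959)*((246 - 251)**2 + v) = (128238 + 354959)*((246 - 251)**2 + 2*sqrt(30849)) = 483197*((-5)**2 + 2*sqrt(30849)) = 483197*(25 + 2*sqrt(30849)) = 12079925 + 966394*sqrt(30849)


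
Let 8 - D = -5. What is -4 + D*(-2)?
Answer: -30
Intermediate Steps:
D = 13 (D = 8 - 1*(-5) = 8 + 5 = 13)
-4 + D*(-2) = -4 + 13*(-2) = -4 - 26 = -30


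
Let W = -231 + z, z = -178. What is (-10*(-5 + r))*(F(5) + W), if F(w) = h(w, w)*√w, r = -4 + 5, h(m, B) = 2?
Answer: -16360 + 80*√5 ≈ -16181.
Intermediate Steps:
r = 1
W = -409 (W = -231 - 178 = -409)
F(w) = 2*√w
(-10*(-5 + r))*(F(5) + W) = (-10*(-5 + 1))*(2*√5 - 409) = (-10*(-4))*(-409 + 2*√5) = 40*(-409 + 2*√5) = -16360 + 80*√5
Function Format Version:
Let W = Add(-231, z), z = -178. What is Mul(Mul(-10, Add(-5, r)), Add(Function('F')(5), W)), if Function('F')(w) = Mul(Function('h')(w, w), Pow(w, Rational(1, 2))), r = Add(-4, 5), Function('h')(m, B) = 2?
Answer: Add(-16360, Mul(80, Pow(5, Rational(1, 2)))) ≈ -16181.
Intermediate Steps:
r = 1
W = -409 (W = Add(-231, -178) = -409)
Function('F')(w) = Mul(2, Pow(w, Rational(1, 2)))
Mul(Mul(-10, Add(-5, r)), Add(Function('F')(5), W)) = Mul(Mul(-10, Add(-5, 1)), Add(Mul(2, Pow(5, Rational(1, 2))), -409)) = Mul(Mul(-10, -4), Add(-409, Mul(2, Pow(5, Rational(1, 2))))) = Mul(40, Add(-409, Mul(2, Pow(5, Rational(1, 2))))) = Add(-16360, Mul(80, Pow(5, Rational(1, 2))))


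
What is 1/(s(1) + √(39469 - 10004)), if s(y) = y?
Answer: -1/29464 + √29465/29464 ≈ 0.0057919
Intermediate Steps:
1/(s(1) + √(39469 - 10004)) = 1/(1 + √(39469 - 10004)) = 1/(1 + √29465)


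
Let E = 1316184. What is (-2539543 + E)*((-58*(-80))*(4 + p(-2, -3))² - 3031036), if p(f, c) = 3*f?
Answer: 3685339626884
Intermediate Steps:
(-2539543 + E)*((-58*(-80))*(4 + p(-2, -3))² - 3031036) = (-2539543 + 1316184)*((-58*(-80))*(4 + 3*(-2))² - 3031036) = -1223359*(4640*(4 - 6)² - 3031036) = -1223359*(4640*(-2)² - 3031036) = -1223359*(4640*4 - 3031036) = -1223359*(18560 - 3031036) = -1223359*(-3012476) = 3685339626884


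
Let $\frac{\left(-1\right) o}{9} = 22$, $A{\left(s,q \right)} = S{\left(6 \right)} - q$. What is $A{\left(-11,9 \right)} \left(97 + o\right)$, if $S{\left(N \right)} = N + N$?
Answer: $-303$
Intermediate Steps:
$S{\left(N \right)} = 2 N$
$A{\left(s,q \right)} = 12 - q$ ($A{\left(s,q \right)} = 2 \cdot 6 - q = 12 - q$)
$o = -198$ ($o = \left(-9\right) 22 = -198$)
$A{\left(-11,9 \right)} \left(97 + o\right) = \left(12 - 9\right) \left(97 - 198\right) = \left(12 - 9\right) \left(-101\right) = 3 \left(-101\right) = -303$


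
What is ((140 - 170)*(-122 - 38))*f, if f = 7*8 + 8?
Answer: 307200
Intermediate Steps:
f = 64 (f = 56 + 8 = 64)
((140 - 170)*(-122 - 38))*f = ((140 - 170)*(-122 - 38))*64 = -30*(-160)*64 = 4800*64 = 307200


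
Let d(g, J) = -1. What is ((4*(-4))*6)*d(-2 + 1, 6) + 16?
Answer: 112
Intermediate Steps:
((4*(-4))*6)*d(-2 + 1, 6) + 16 = ((4*(-4))*6)*(-1) + 16 = -16*6*(-1) + 16 = -96*(-1) + 16 = 96 + 16 = 112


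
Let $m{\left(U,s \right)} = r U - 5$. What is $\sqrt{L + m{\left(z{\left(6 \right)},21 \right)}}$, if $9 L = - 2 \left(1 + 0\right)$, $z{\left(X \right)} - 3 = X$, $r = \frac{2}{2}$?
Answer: $\frac{\sqrt{34}}{3} \approx 1.9437$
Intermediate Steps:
$r = 1$ ($r = 2 \cdot \frac{1}{2} = 1$)
$z{\left(X \right)} = 3 + X$
$m{\left(U,s \right)} = -5 + U$ ($m{\left(U,s \right)} = 1 U - 5 = U - 5 = -5 + U$)
$L = - \frac{2}{9}$ ($L = \frac{\left(-2\right) \left(1 + 0\right)}{9} = \frac{\left(-2\right) 1}{9} = \frac{1}{9} \left(-2\right) = - \frac{2}{9} \approx -0.22222$)
$\sqrt{L + m{\left(z{\left(6 \right)},21 \right)}} = \sqrt{- \frac{2}{9} + \left(-5 + \left(3 + 6\right)\right)} = \sqrt{- \frac{2}{9} + \left(-5 + 9\right)} = \sqrt{- \frac{2}{9} + 4} = \sqrt{\frac{34}{9}} = \frac{\sqrt{34}}{3}$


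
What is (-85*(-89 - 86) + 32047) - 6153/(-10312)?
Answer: 483865817/10312 ≈ 46923.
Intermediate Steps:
(-85*(-89 - 86) + 32047) - 6153/(-10312) = (-85*(-175) + 32047) - 6153*(-1/10312) = (14875 + 32047) + 6153/10312 = 46922 + 6153/10312 = 483865817/10312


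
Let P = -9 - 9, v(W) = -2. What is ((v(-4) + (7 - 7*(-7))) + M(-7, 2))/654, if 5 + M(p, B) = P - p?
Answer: 19/327 ≈ 0.058104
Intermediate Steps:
P = -18
M(p, B) = -23 - p (M(p, B) = -5 + (-18 - p) = -23 - p)
((v(-4) + (7 - 7*(-7))) + M(-7, 2))/654 = ((-2 + (7 - 7*(-7))) + (-23 - 1*(-7)))/654 = ((-2 + (7 + 49)) + (-23 + 7))*(1/654) = ((-2 + 56) - 16)*(1/654) = (54 - 16)*(1/654) = 38*(1/654) = 19/327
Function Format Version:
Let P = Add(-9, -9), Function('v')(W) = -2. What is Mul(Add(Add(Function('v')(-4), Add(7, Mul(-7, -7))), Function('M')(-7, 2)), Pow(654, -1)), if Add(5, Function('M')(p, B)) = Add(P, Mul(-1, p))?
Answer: Rational(19, 327) ≈ 0.058104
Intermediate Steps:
P = -18
Function('M')(p, B) = Add(-23, Mul(-1, p)) (Function('M')(p, B) = Add(-5, Add(-18, Mul(-1, p))) = Add(-23, Mul(-1, p)))
Mul(Add(Add(Function('v')(-4), Add(7, Mul(-7, -7))), Function('M')(-7, 2)), Pow(654, -1)) = Mul(Add(Add(-2, Add(7, Mul(-7, -7))), Add(-23, Mul(-1, -7))), Pow(654, -1)) = Mul(Add(Add(-2, Add(7, 49)), Add(-23, 7)), Rational(1, 654)) = Mul(Add(Add(-2, 56), -16), Rational(1, 654)) = Mul(Add(54, -16), Rational(1, 654)) = Mul(38, Rational(1, 654)) = Rational(19, 327)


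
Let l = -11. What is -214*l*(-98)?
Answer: -230692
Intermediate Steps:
-214*l*(-98) = -214*(-11)*(-98) = 2354*(-98) = -230692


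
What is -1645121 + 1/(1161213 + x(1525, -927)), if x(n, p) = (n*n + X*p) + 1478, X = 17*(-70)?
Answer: -7553484234965/4591446 ≈ -1.6451e+6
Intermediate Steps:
X = -1190
x(n, p) = 1478 + n² - 1190*p (x(n, p) = (n*n - 1190*p) + 1478 = (n² - 1190*p) + 1478 = 1478 + n² - 1190*p)
-1645121 + 1/(1161213 + x(1525, -927)) = -1645121 + 1/(1161213 + (1478 + 1525² - 1190*(-927))) = -1645121 + 1/(1161213 + (1478 + 2325625 + 1103130)) = -1645121 + 1/(1161213 + 3430233) = -1645121 + 1/4591446 = -7553484234965/4591446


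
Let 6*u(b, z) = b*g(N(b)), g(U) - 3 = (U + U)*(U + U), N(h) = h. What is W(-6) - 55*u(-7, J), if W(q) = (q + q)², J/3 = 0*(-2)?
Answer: 77479/6 ≈ 12913.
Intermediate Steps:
J = 0 (J = 3*(0*(-2)) = 3*0 = 0)
g(U) = 3 + 4*U² (g(U) = 3 + (U + U)*(U + U) = 3 + (2*U)*(2*U) = 3 + 4*U²)
u(b, z) = b*(3 + 4*b²)/6 (u(b, z) = (b*(3 + 4*b²))/6 = b*(3 + 4*b²)/6)
W(q) = 4*q² (W(q) = (2*q)² = 4*q²)
W(-6) - 55*u(-7, J) = 4*(-6)² - 55*(-7)*(3 + 4*(-7)²)/6 = 4*36 - 55*(-7)*(3 + 4*49)/6 = 144 - 55*(-7)*(3 + 196)/6 = 144 - 55*(-7)*199/6 = 144 - 55*(-1393/6) = 144 + 76615/6 = 77479/6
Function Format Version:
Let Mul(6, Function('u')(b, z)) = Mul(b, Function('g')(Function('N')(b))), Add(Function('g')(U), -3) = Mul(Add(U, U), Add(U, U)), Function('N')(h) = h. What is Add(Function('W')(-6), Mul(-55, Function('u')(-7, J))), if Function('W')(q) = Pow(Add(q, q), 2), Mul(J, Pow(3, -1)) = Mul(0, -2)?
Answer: Rational(77479, 6) ≈ 12913.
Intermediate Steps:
J = 0 (J = Mul(3, Mul(0, -2)) = Mul(3, 0) = 0)
Function('g')(U) = Add(3, Mul(4, Pow(U, 2))) (Function('g')(U) = Add(3, Mul(Add(U, U), Add(U, U))) = Add(3, Mul(Mul(2, U), Mul(2, U))) = Add(3, Mul(4, Pow(U, 2))))
Function('u')(b, z) = Mul(Rational(1, 6), b, Add(3, Mul(4, Pow(b, 2)))) (Function('u')(b, z) = Mul(Rational(1, 6), Mul(b, Add(3, Mul(4, Pow(b, 2))))) = Mul(Rational(1, 6), b, Add(3, Mul(4, Pow(b, 2)))))
Function('W')(q) = Mul(4, Pow(q, 2)) (Function('W')(q) = Pow(Mul(2, q), 2) = Mul(4, Pow(q, 2)))
Add(Function('W')(-6), Mul(-55, Function('u')(-7, J))) = Add(Mul(4, Pow(-6, 2)), Mul(-55, Mul(Rational(1, 6), -7, Add(3, Mul(4, Pow(-7, 2)))))) = Add(Mul(4, 36), Mul(-55, Mul(Rational(1, 6), -7, Add(3, Mul(4, 49))))) = Add(144, Mul(-55, Mul(Rational(1, 6), -7, Add(3, 196)))) = Add(144, Mul(-55, Mul(Rational(1, 6), -7, 199))) = Add(144, Mul(-55, Rational(-1393, 6))) = Add(144, Rational(76615, 6)) = Rational(77479, 6)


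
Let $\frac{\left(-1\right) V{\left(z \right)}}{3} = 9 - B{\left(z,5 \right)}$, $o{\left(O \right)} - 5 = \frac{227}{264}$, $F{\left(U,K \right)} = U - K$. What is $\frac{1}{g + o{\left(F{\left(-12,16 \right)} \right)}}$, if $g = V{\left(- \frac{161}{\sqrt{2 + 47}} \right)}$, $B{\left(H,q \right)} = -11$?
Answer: $- \frac{264}{14293} \approx -0.018471$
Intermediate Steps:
$o{\left(O \right)} = \frac{1547}{264}$ ($o{\left(O \right)} = 5 + \frac{227}{264} = \frac{1547}{264}$)
$V{\left(z \right)} = -60$ ($V{\left(z \right)} = - 3 \left(9 - -11\right) = - 3 \left(9 + 11\right) = \left(-3\right) 20 = -60$)
$g = -60$
$\frac{1}{g + o{\left(F{\left(-12,16 \right)} \right)}} = \frac{1}{-60 + \frac{1547}{264}} = \frac{1}{- \frac{14293}{264}} = - \frac{264}{14293}$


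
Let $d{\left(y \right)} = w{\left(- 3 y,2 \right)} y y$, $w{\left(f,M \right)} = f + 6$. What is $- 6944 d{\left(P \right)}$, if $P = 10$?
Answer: $16665600$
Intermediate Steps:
$w{\left(f,M \right)} = 6 + f$
$d{\left(y \right)} = y^{2} \left(6 - 3 y\right)$ ($d{\left(y \right)} = \left(6 - 3 y\right) y y = y \left(6 - 3 y\right) y = y^{2} \left(6 - 3 y\right)$)
$- 6944 d{\left(P \right)} = - 6944 \cdot 3 \cdot 10^{2} \left(2 - 10\right) = - 6944 \cdot 3 \cdot 100 \left(2 - 10\right) = - 6944 \cdot 3 \cdot 100 \left(-8\right) = \left(-6944\right) \left(-2400\right) = 16665600$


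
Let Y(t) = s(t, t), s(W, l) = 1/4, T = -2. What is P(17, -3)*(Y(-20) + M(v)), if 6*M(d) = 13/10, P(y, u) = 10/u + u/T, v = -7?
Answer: -77/90 ≈ -0.85556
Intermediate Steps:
P(y, u) = 10/u - u/2 (P(y, u) = 10/u + u/(-2) = 10/u + u*(-½) = 10/u - u/2)
s(W, l) = ¼
M(d) = 13/60 (M(d) = (13/10)/6 = (13*(⅒))/6 = (⅙)*(13/10) = 13/60)
Y(t) = ¼
P(17, -3)*(Y(-20) + M(v)) = (10/(-3) - ½*(-3))*(¼ + 13/60) = (10*(-⅓) + 3/2)*(7/15) = (-10/3 + 3/2)*(7/15) = -11/6*7/15 = -77/90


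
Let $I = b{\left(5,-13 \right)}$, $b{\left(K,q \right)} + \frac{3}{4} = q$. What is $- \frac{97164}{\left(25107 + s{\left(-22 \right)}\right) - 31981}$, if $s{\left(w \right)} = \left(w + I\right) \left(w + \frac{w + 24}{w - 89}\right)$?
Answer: $\frac{10785204}{675641} \approx 15.963$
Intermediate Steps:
$b{\left(K,q \right)} = - \frac{3}{4} + q$
$I = - \frac{55}{4}$ ($I = - \frac{3}{4} - 13 = - \frac{55}{4} \approx -13.75$)
$s{\left(w \right)} = \left(- \frac{55}{4} + w\right) \left(w + \frac{24 + w}{-89 + w}\right)$ ($s{\left(w \right)} = \left(w - \frac{55}{4}\right) \left(w + \frac{w + 24}{w - 89}\right) = \left(- \frac{55}{4} + w\right) \left(w + \frac{24 + w}{-89 + w}\right)$)
$- \frac{97164}{\left(25107 + s{\left(-22 \right)}\right) - 31981} = - \frac{97164}{\left(25107 + \frac{-330 + \left(-22\right)^{3} + 1234 \left(-22\right) - \frac{407 \left(-22\right)^{2}}{4}}{-89 - 22}\right) - 31981} = - \frac{97164}{\left(25107 + \frac{-330 - 10648 - 27148 - 49247}{-111}\right) - 31981} = - \frac{97164}{\left(25107 - \frac{-330 - 10648 - 27148 - 49247}{111}\right) - 31981} = - \frac{97164}{\left(25107 - - \frac{87373}{111}\right) - 31981} = - \frac{97164}{\left(25107 + \frac{87373}{111}\right) - 31981} = - \frac{97164}{\frac{2874250}{111} - 31981} = - \frac{97164}{- \frac{675641}{111}} = \left(-97164\right) \left(- \frac{111}{675641}\right) = \frac{10785204}{675641}$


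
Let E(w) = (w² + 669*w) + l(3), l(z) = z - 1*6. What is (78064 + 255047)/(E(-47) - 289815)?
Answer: -333111/319052 ≈ -1.0441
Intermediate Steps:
l(z) = -6 + z (l(z) = z - 6 = -6 + z)
E(w) = -3 + w² + 669*w (E(w) = (w² + 669*w) + (-6 + 3) = (w² + 669*w) - 3 = -3 + w² + 669*w)
(78064 + 255047)/(E(-47) - 289815) = (78064 + 255047)/((-3 + (-47)² + 669*(-47)) - 289815) = 333111/((-3 + 2209 - 31443) - 289815) = 333111/(-29237 - 289815) = 333111/(-319052) = 333111*(-1/319052) = -333111/319052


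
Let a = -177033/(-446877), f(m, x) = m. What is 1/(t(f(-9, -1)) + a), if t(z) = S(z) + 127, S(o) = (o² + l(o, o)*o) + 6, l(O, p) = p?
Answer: 148959/44001916 ≈ 0.0033853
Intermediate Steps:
a = 59011/148959 (a = -177033*(-1/446877) = 59011/148959 ≈ 0.39616)
S(o) = 6 + 2*o² (S(o) = (o² + o*o) + 6 = (o² + o²) + 6 = 2*o² + 6 = 6 + 2*o²)
t(z) = 133 + 2*z² (t(z) = (6 + 2*z²) + 127 = 133 + 2*z²)
1/(t(f(-9, -1)) + a) = 1/((133 + 2*(-9)²) + 59011/148959) = 1/((133 + 2*81) + 59011/148959) = 1/((133 + 162) + 59011/148959) = 1/(295 + 59011/148959) = 1/(44001916/148959) = 148959/44001916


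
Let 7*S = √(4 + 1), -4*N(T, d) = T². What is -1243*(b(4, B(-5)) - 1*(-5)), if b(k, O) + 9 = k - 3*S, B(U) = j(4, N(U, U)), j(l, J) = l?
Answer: 3729*√5/7 ≈ 1191.2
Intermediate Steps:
N(T, d) = -T²/4
B(U) = 4
S = √5/7 (S = √(4 + 1)/7 = √5/7 ≈ 0.31944)
b(k, O) = -9 + k - 3*√5/7 (b(k, O) = -9 + (k - 3*√5/7) = -9 + k - 3*√5/7)
-1243*(b(4, B(-5)) - 1*(-5)) = -1243*((-9 + 4 - 3*√5/7) - 1*(-5)) = -1243*((-5 - 3*√5/7) + 5) = -(-3729)*√5/7 = 3729*√5/7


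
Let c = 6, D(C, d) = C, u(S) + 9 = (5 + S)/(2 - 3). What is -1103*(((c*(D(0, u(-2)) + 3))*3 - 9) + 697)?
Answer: -818426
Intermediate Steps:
u(S) = -14 - S (u(S) = -9 + (5 + S)/(2 - 3) = -9 + (5 + S)/(-1) = -9 + (5 + S)*(-1) = -9 + (-5 - S) = -14 - S)
-1103*(((c*(D(0, u(-2)) + 3))*3 - 9) + 697) = -1103*(((6*(0 + 3))*3 - 9) + 697) = -1103*(((6*3)*3 - 9) + 697) = -1103*((18*3 - 9) + 697) = -1103*((54 - 9) + 697) = -1103*(45 + 697) = -1103*742 = -818426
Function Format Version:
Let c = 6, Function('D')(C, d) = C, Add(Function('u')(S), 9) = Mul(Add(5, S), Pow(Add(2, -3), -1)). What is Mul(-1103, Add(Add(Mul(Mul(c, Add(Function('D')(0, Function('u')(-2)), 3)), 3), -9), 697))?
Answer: -818426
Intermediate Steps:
Function('u')(S) = Add(-14, Mul(-1, S)) (Function('u')(S) = Add(-9, Mul(Add(5, S), Pow(Add(2, -3), -1))) = Add(-9, Mul(Add(5, S), Pow(-1, -1))) = Add(-9, Mul(Add(5, S), -1)) = Add(-9, Add(-5, Mul(-1, S))) = Add(-14, Mul(-1, S)))
Mul(-1103, Add(Add(Mul(Mul(c, Add(Function('D')(0, Function('u')(-2)), 3)), 3), -9), 697)) = Mul(-1103, Add(Add(Mul(Mul(6, Add(0, 3)), 3), -9), 697)) = Mul(-1103, Add(Add(Mul(Mul(6, 3), 3), -9), 697)) = Mul(-1103, Add(Add(Mul(18, 3), -9), 697)) = Mul(-1103, Add(Add(54, -9), 697)) = Mul(-1103, Add(45, 697)) = Mul(-1103, 742) = -818426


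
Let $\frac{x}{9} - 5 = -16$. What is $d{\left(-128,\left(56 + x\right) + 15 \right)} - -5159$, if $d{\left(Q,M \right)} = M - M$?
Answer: $5159$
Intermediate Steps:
$x = -99$ ($x = 45 + 9 \left(-16\right) = 45 - 144 = -99$)
$d{\left(Q,M \right)} = 0$
$d{\left(-128,\left(56 + x\right) + 15 \right)} - -5159 = 0 - -5159 = 0 + 5159 = 5159$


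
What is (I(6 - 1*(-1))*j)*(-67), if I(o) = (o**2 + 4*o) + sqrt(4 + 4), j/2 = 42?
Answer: -433356 - 11256*sqrt(2) ≈ -4.4927e+5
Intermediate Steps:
j = 84 (j = 2*42 = 84)
I(o) = o**2 + 2*sqrt(2) + 4*o (I(o) = (o**2 + 4*o) + sqrt(8) = (o**2 + 4*o) + 2*sqrt(2) = o**2 + 2*sqrt(2) + 4*o)
(I(6 - 1*(-1))*j)*(-67) = (((6 - 1*(-1))**2 + 2*sqrt(2) + 4*(6 - 1*(-1)))*84)*(-67) = (((6 + 1)**2 + 2*sqrt(2) + 4*(6 + 1))*84)*(-67) = ((7**2 + 2*sqrt(2) + 4*7)*84)*(-67) = ((49 + 2*sqrt(2) + 28)*84)*(-67) = ((77 + 2*sqrt(2))*84)*(-67) = (6468 + 168*sqrt(2))*(-67) = -433356 - 11256*sqrt(2)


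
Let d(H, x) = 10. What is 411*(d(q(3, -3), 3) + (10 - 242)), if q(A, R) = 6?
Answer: -91242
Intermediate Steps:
411*(d(q(3, -3), 3) + (10 - 242)) = 411*(10 + (10 - 242)) = 411*(10 - 232) = 411*(-222) = -91242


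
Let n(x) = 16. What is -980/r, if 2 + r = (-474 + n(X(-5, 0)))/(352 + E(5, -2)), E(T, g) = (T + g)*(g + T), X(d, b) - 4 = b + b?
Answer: 17689/59 ≈ 299.81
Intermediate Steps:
X(d, b) = 4 + 2*b (X(d, b) = 4 + (b + b) = 4 + 2*b)
E(T, g) = (T + g)² (E(T, g) = (T + g)*(T + g) = (T + g)²)
r = -1180/361 (r = -2 + (-474 + 16)/(352 + (5 - 2)²) = -2 - 458/(352 + 3²) = -2 - 458/(352 + 9) = -2 - 458/361 = -1180/361 ≈ -3.2687)
-980/r = -980/(-1180/361) = -980*(-361/1180) = 17689/59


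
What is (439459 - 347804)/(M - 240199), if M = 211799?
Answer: -18331/5680 ≈ -3.2273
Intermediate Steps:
(439459 - 347804)/(M - 240199) = (439459 - 347804)/(211799 - 240199) = 91655/(-28400) = 91655*(-1/28400) = -18331/5680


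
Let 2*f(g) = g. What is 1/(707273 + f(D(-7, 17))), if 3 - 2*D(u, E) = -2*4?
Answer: 4/2829103 ≈ 1.4139e-6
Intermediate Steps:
D(u, E) = 11/2 (D(u, E) = 3/2 - (-1)*4 = 3/2 - ½*(-8) = 3/2 + 4 = 11/2)
f(g) = g/2
1/(707273 + f(D(-7, 17))) = 1/(707273 + (½)*(11/2)) = 1/(707273 + 11/4) = 1/(2829103/4) = 4/2829103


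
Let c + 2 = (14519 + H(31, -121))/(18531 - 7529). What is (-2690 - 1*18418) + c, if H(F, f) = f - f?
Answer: -232237701/11002 ≈ -21109.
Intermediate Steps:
H(F, f) = 0
c = -7485/11002 (c = -2 + (14519 + 0)/(18531 - 7529) = -2 + 14519/11002 = -7485/11002 ≈ -0.68033)
(-2690 - 1*18418) + c = (-2690 - 1*18418) - 7485/11002 = (-2690 - 18418) - 7485/11002 = -21108 - 7485/11002 = -232237701/11002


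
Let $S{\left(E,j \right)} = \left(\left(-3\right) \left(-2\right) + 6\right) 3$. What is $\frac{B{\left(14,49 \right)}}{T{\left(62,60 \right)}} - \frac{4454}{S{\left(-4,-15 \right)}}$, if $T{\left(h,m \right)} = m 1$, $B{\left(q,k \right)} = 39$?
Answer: $- \frac{22153}{180} \approx -123.07$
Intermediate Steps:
$T{\left(h,m \right)} = m$
$S{\left(E,j \right)} = 36$ ($S{\left(E,j \right)} = \left(6 + 6\right) 3 = 12 \cdot 3 = 36$)
$\frac{B{\left(14,49 \right)}}{T{\left(62,60 \right)}} - \frac{4454}{S{\left(-4,-15 \right)}} = \frac{39}{60} - \frac{4454}{36} = 39 \cdot \frac{1}{60} - \frac{2227}{18} = \frac{13}{20} - \frac{2227}{18} = - \frac{22153}{180}$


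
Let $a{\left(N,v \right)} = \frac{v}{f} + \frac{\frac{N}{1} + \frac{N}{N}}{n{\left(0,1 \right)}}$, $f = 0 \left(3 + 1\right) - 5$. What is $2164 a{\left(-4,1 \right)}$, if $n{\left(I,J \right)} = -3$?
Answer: $\frac{8656}{5} \approx 1731.2$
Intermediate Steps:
$f = -5$ ($f = 0 \cdot 4 - 5 = 0 - 5 = -5$)
$a{\left(N,v \right)} = - \frac{1}{3} - \frac{N}{3} - \frac{v}{5}$ ($a{\left(N,v \right)} = \frac{v}{-5} + \frac{\frac{N}{1} + \frac{N}{N}}{-3} = v \left(- \frac{1}{5}\right) + \left(N 1 + 1\right) \left(- \frac{1}{3}\right) = - \frac{v}{5} + \left(N + 1\right) \left(- \frac{1}{3}\right) = - \frac{v}{5} + \left(1 + N\right) \left(- \frac{1}{3}\right) = - \frac{v}{5} - \left(\frac{1}{3} + \frac{N}{3}\right) = - \frac{1}{3} - \frac{N}{3} - \frac{v}{5}$)
$2164 a{\left(-4,1 \right)} = 2164 \left(- \frac{1}{3} - - \frac{4}{3} - \frac{1}{5}\right) = 2164 \left(- \frac{1}{3} + \frac{4}{3} - \frac{1}{5}\right) = 2164 \cdot \frac{4}{5} = \frac{8656}{5}$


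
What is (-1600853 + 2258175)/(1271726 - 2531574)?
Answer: -328661/629924 ≈ -0.52175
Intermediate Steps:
(-1600853 + 2258175)/(1271726 - 2531574) = 657322/(-1259848) = 657322*(-1/1259848) = -328661/629924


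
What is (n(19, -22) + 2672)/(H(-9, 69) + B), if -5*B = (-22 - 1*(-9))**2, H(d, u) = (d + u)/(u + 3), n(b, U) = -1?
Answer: -80130/989 ≈ -81.021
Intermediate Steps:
H(d, u) = (d + u)/(3 + u)
B = -169/5 (B = -(-22 - 1*(-9))**2/5 = -(-22 + 9)**2/5 = -1/5*(-13)**2 = -1/5*169 = -169/5 ≈ -33.800)
(n(19, -22) + 2672)/(H(-9, 69) + B) = (-1 + 2672)/((-9 + 69)/(3 + 69) - 169/5) = 2671/(60/72 - 169/5) = 2671/((1/72)*60 - 169/5) = 2671/(5/6 - 169/5) = 2671/(-989/30) = 2671*(-30/989) = -80130/989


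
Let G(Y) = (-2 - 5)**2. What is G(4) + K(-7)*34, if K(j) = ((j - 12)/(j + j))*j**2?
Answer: 2310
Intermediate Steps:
G(Y) = 49 (G(Y) = (-7)**2 = 49)
K(j) = j*(-12 + j)/2 (K(j) = ((-12 + j)/((2*j)))*j**2 = ((-12 + j)*(1/(2*j)))*j**2 = ((-12 + j)/(2*j))*j**2 = j*(-12 + j)/2)
G(4) + K(-7)*34 = 49 + ((1/2)*(-7)*(-12 - 7))*34 = 49 + ((1/2)*(-7)*(-19))*34 = 49 + (133/2)*34 = 49 + 2261 = 2310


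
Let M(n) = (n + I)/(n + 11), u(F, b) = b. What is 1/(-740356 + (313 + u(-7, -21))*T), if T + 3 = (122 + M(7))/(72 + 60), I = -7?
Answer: -33/24451750 ≈ -1.3496e-6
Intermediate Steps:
M(n) = (-7 + n)/(11 + n) (M(n) = (n - 7)/(n + 11) = (-7 + n)/(11 + n))
T = -137/66 (T = -3 + (122 + (-7 + 7)/(11 + 7))/(72 + 60) = -3 + (122 + 0/18)/132 = -3 + (122 + (1/18)*0)*(1/132) = -3 + (122 + 0)*(1/132) = -3 + 122*(1/132) = -3 + 61/66 = -137/66 ≈ -2.0758)
1/(-740356 + (313 + u(-7, -21))*T) = 1/(-740356 + (313 - 21)*(-137/66)) = 1/(-740356 + 292*(-137/66)) = 1/(-740356 - 20002/33) = 1/(-24451750/33) = -33/24451750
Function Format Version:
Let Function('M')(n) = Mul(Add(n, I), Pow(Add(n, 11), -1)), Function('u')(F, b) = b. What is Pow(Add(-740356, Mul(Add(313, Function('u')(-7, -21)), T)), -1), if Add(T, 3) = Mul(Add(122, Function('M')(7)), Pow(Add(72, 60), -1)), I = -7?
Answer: Rational(-33, 24451750) ≈ -1.3496e-6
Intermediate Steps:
Function('M')(n) = Mul(Pow(Add(11, n), -1), Add(-7, n)) (Function('M')(n) = Mul(Add(n, -7), Pow(Add(n, 11), -1)) = Mul(Add(-7, n), Pow(Add(11, n), -1)) = Mul(Pow(Add(11, n), -1), Add(-7, n)))
T = Rational(-137, 66) (T = Add(-3, Mul(Add(122, Mul(Pow(Add(11, 7), -1), Add(-7, 7))), Pow(Add(72, 60), -1))) = Add(-3, Mul(Add(122, Mul(Pow(18, -1), 0)), Pow(132, -1))) = Add(-3, Mul(Add(122, Mul(Rational(1, 18), 0)), Rational(1, 132))) = Add(-3, Mul(Add(122, 0), Rational(1, 132))) = Add(-3, Mul(122, Rational(1, 132))) = Add(-3, Rational(61, 66)) = Rational(-137, 66) ≈ -2.0758)
Pow(Add(-740356, Mul(Add(313, Function('u')(-7, -21)), T)), -1) = Pow(Add(-740356, Mul(Add(313, -21), Rational(-137, 66))), -1) = Pow(Add(-740356, Mul(292, Rational(-137, 66))), -1) = Pow(Add(-740356, Rational(-20002, 33)), -1) = Pow(Rational(-24451750, 33), -1) = Rational(-33, 24451750)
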